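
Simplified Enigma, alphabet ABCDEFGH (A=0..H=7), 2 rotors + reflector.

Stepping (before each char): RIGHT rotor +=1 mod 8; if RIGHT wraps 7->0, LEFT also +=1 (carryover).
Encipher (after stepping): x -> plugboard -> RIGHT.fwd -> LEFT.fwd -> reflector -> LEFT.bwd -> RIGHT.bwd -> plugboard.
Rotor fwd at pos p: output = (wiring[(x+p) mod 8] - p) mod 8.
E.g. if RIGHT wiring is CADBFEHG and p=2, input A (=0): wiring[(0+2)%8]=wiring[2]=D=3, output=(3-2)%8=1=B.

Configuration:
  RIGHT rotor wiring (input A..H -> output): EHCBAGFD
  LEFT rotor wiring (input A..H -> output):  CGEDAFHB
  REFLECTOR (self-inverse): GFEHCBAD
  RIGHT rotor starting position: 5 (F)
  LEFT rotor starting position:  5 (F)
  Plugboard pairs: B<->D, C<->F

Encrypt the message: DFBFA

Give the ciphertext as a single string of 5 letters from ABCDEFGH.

Char 1 ('D'): step: R->6, L=5; D->plug->B->R->F->L->H->refl->D->L'->H->R'->A->plug->A
Char 2 ('F'): step: R->7, L=5; F->plug->C->R->A->L->A->refl->G->L'->G->R'->H->plug->H
Char 3 ('B'): step: R->0, L->6 (L advanced); B->plug->D->R->B->L->D->refl->H->L'->H->R'->B->plug->D
Char 4 ('F'): step: R->1, L=6; F->plug->C->R->A->L->B->refl->F->L'->F->R'->E->plug->E
Char 5 ('A'): step: R->2, L=6; A->plug->A->R->A->L->B->refl->F->L'->F->R'->H->plug->H

Answer: AHDEH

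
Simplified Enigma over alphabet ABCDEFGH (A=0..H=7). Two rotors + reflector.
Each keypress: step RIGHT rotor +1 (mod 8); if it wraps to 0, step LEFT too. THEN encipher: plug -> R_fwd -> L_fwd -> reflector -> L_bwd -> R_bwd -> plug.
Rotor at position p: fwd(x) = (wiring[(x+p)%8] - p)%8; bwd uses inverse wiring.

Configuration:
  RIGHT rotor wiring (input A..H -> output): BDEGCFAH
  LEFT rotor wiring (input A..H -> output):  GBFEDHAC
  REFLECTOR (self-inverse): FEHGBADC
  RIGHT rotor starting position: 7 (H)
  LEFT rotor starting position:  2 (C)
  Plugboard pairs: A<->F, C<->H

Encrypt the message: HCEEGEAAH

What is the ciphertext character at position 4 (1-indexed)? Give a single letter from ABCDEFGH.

Char 1 ('H'): step: R->0, L->3 (L advanced); H->plug->C->R->E->L->H->refl->C->L'->H->R'->H->plug->C
Char 2 ('C'): step: R->1, L=3; C->plug->H->R->A->L->B->refl->E->L'->C->R'->A->plug->F
Char 3 ('E'): step: R->2, L=3; E->plug->E->R->G->L->G->refl->D->L'->F->R'->F->plug->A
Char 4 ('E'): step: R->3, L=3; E->plug->E->R->E->L->H->refl->C->L'->H->R'->B->plug->B

B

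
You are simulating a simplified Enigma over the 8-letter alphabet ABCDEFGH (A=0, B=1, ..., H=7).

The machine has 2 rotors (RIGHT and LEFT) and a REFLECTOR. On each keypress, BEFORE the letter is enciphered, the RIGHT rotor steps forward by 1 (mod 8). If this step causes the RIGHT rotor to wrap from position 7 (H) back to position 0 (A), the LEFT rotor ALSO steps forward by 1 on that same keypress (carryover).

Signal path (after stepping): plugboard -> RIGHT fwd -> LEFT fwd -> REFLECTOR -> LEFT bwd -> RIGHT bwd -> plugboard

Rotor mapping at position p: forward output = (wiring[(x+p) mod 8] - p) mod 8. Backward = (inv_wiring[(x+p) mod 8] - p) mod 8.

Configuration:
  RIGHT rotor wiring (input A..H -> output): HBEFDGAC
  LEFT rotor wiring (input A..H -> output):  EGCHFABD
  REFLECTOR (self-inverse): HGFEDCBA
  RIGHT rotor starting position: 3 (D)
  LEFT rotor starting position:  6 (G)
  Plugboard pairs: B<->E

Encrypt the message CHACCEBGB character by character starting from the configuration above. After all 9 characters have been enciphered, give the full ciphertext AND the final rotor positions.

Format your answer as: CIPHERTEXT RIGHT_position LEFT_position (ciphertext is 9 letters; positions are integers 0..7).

Char 1 ('C'): step: R->4, L=6; C->plug->C->R->E->L->E->refl->D->L'->A->R'->G->plug->G
Char 2 ('H'): step: R->5, L=6; H->plug->H->R->G->L->H->refl->A->L'->D->R'->B->plug->E
Char 3 ('A'): step: R->6, L=6; A->plug->A->R->C->L->G->refl->B->L'->F->R'->G->plug->G
Char 4 ('C'): step: R->7, L=6; C->plug->C->R->C->L->G->refl->B->L'->F->R'->D->plug->D
Char 5 ('C'): step: R->0, L->7 (L advanced); C->plug->C->R->E->L->A->refl->H->L'->C->R'->H->plug->H
Char 6 ('E'): step: R->1, L=7; E->plug->B->R->D->L->D->refl->E->L'->A->R'->A->plug->A
Char 7 ('B'): step: R->2, L=7; B->plug->E->R->G->L->B->refl->G->L'->F->R'->G->plug->G
Char 8 ('G'): step: R->3, L=7; G->plug->G->R->G->L->B->refl->G->L'->F->R'->D->plug->D
Char 9 ('B'): step: R->4, L=7; B->plug->E->R->D->L->D->refl->E->L'->A->R'->G->plug->G
Final: ciphertext=GEGDHAGDG, RIGHT=4, LEFT=7

Answer: GEGDHAGDG 4 7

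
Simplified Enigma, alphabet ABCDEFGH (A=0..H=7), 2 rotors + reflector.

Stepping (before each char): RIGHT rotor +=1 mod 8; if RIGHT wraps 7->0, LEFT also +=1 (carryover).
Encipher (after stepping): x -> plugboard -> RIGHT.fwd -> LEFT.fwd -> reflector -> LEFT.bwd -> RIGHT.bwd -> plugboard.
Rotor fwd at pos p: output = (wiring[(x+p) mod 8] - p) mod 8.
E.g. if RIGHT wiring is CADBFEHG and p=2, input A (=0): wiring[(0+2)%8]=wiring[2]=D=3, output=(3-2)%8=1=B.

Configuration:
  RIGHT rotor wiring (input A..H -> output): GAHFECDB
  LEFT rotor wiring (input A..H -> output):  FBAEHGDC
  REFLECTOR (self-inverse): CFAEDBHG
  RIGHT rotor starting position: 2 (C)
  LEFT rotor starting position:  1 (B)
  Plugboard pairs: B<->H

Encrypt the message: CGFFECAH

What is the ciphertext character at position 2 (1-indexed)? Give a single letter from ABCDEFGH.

Char 1 ('C'): step: R->3, L=1; C->plug->C->R->H->L->E->refl->D->L'->C->R'->A->plug->A
Char 2 ('G'): step: R->4, L=1; G->plug->G->R->D->L->G->refl->H->L'->B->R'->H->plug->B

B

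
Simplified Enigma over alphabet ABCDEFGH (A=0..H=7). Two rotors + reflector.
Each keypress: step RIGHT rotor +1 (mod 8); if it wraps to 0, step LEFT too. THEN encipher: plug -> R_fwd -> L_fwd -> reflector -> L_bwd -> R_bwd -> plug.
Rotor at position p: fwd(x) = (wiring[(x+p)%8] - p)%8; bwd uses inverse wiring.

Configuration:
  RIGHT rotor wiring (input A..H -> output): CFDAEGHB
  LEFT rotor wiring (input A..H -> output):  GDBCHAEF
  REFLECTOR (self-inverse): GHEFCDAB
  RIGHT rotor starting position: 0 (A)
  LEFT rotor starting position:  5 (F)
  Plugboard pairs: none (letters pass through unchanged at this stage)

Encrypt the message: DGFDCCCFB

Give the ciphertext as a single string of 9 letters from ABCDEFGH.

Answer: HBAGBFHHG

Derivation:
Char 1 ('D'): step: R->1, L=5; D->plug->D->R->D->L->B->refl->H->L'->B->R'->H->plug->H
Char 2 ('G'): step: R->2, L=5; G->plug->G->R->A->L->D->refl->F->L'->G->R'->B->plug->B
Char 3 ('F'): step: R->3, L=5; F->plug->F->R->H->L->C->refl->E->L'->F->R'->A->plug->A
Char 4 ('D'): step: R->4, L=5; D->plug->D->R->F->L->E->refl->C->L'->H->R'->G->plug->G
Char 5 ('C'): step: R->5, L=5; C->plug->C->R->E->L->G->refl->A->L'->C->R'->B->plug->B
Char 6 ('C'): step: R->6, L=5; C->plug->C->R->E->L->G->refl->A->L'->C->R'->F->plug->F
Char 7 ('C'): step: R->7, L=5; C->plug->C->R->G->L->F->refl->D->L'->A->R'->H->plug->H
Char 8 ('F'): step: R->0, L->6 (L advanced); F->plug->F->R->G->L->B->refl->H->L'->B->R'->H->plug->H
Char 9 ('B'): step: R->1, L=6; B->plug->B->R->C->L->A->refl->G->L'->A->R'->G->plug->G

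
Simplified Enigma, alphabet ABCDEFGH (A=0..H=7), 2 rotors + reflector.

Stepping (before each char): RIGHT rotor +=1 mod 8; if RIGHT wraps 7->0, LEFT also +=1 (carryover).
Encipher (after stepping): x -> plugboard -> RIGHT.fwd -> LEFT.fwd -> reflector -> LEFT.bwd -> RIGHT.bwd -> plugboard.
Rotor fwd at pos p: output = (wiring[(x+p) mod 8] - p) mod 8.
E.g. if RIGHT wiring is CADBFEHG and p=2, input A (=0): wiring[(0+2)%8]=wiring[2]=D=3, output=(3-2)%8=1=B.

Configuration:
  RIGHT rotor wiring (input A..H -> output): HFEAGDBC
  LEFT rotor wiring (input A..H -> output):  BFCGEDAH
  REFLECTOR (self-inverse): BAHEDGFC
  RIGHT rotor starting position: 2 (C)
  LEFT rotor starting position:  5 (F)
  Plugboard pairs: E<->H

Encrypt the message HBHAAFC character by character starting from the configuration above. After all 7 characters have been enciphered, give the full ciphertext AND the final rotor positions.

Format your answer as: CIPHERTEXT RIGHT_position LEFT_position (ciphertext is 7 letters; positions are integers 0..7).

Char 1 ('H'): step: R->3, L=5; H->plug->E->R->H->L->H->refl->C->L'->C->R'->G->plug->G
Char 2 ('B'): step: R->4, L=5; B->plug->B->R->H->L->H->refl->C->L'->C->R'->A->plug->A
Char 3 ('H'): step: R->5, L=5; H->plug->E->R->A->L->G->refl->F->L'->F->R'->C->plug->C
Char 4 ('A'): step: R->6, L=5; A->plug->A->R->D->L->E->refl->D->L'->B->R'->C->plug->C
Char 5 ('A'): step: R->7, L=5; A->plug->A->R->D->L->E->refl->D->L'->B->R'->E->plug->H
Char 6 ('F'): step: R->0, L->6 (L advanced); F->plug->F->R->D->L->H->refl->C->L'->A->R'->D->plug->D
Char 7 ('C'): step: R->1, L=6; C->plug->C->R->H->L->F->refl->G->L'->G->R'->H->plug->E
Final: ciphertext=GACCHDE, RIGHT=1, LEFT=6

Answer: GACCHDE 1 6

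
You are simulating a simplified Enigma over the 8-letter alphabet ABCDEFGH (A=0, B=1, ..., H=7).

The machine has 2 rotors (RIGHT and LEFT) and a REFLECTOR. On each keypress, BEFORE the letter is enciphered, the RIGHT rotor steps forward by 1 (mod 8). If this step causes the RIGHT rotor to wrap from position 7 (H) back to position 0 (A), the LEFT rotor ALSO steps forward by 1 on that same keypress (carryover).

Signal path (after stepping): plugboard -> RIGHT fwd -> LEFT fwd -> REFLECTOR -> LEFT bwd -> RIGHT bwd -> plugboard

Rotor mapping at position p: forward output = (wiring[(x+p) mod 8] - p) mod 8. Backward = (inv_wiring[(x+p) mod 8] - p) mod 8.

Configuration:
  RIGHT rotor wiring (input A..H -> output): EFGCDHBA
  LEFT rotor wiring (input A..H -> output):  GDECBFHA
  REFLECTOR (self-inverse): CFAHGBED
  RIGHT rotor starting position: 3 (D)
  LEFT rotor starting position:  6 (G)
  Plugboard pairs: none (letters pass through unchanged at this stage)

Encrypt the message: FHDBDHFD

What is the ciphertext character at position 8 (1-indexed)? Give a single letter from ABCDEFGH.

Char 1 ('F'): step: R->4, L=6; F->plug->F->R->B->L->C->refl->A->L'->C->R'->G->plug->G
Char 2 ('H'): step: R->5, L=6; H->plug->H->R->G->L->D->refl->H->L'->H->R'->D->plug->D
Char 3 ('D'): step: R->6, L=6; D->plug->D->R->H->L->H->refl->D->L'->G->R'->C->plug->C
Char 4 ('B'): step: R->7, L=6; B->plug->B->R->F->L->E->refl->G->L'->E->R'->F->plug->F
Char 5 ('D'): step: R->0, L->7 (L advanced); D->plug->D->R->C->L->E->refl->G->L'->G->R'->C->plug->C
Char 6 ('H'): step: R->1, L=7; H->plug->H->R->D->L->F->refl->B->L'->A->R'->F->plug->F
Char 7 ('F'): step: R->2, L=7; F->plug->F->R->G->L->G->refl->E->L'->C->R'->G->plug->G
Char 8 ('D'): step: R->3, L=7; D->plug->D->R->G->L->G->refl->E->L'->C->R'->G->plug->G

G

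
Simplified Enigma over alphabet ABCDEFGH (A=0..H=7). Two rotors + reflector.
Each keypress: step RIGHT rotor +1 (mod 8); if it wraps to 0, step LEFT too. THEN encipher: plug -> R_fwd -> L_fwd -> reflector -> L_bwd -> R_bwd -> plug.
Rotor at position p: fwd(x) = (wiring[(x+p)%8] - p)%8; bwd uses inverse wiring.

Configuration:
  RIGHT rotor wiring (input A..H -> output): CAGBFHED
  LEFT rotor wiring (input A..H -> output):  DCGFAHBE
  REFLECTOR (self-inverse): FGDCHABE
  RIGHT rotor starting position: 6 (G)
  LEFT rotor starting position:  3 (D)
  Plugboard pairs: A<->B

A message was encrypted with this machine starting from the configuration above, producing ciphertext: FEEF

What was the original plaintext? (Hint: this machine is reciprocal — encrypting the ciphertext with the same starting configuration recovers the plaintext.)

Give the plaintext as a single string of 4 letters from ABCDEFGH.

Answer: EFHH

Derivation:
Char 1 ('F'): step: R->7, L=3; F->plug->F->R->G->L->H->refl->E->L'->C->R'->E->plug->E
Char 2 ('E'): step: R->0, L->4 (L advanced); E->plug->E->R->F->L->G->refl->B->L'->H->R'->F->plug->F
Char 3 ('E'): step: R->1, L=4; E->plug->E->R->G->L->C->refl->D->L'->B->R'->H->plug->H
Char 4 ('F'): step: R->2, L=4; F->plug->F->R->B->L->D->refl->C->L'->G->R'->H->plug->H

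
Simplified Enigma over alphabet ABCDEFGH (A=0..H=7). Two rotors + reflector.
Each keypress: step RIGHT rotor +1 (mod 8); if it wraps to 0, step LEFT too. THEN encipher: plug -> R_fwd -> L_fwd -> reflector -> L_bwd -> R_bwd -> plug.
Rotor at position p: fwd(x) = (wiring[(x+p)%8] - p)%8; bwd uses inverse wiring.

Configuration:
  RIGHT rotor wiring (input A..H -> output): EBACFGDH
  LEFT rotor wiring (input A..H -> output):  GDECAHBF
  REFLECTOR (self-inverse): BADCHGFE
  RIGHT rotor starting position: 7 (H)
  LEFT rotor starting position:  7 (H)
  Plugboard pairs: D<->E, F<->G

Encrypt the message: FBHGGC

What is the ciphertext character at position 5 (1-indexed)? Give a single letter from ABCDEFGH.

Char 1 ('F'): step: R->0, L->0 (L advanced); F->plug->G->R->D->L->C->refl->D->L'->B->R'->B->plug->B
Char 2 ('B'): step: R->1, L=0; B->plug->B->R->H->L->F->refl->G->L'->A->R'->A->plug->A
Char 3 ('H'): step: R->2, L=0; H->plug->H->R->H->L->F->refl->G->L'->A->R'->B->plug->B
Char 4 ('G'): step: R->3, L=0; G->plug->F->R->B->L->D->refl->C->L'->D->R'->C->plug->C
Char 5 ('G'): step: R->4, L=0; G->plug->F->R->F->L->H->refl->E->L'->C->R'->B->plug->B

B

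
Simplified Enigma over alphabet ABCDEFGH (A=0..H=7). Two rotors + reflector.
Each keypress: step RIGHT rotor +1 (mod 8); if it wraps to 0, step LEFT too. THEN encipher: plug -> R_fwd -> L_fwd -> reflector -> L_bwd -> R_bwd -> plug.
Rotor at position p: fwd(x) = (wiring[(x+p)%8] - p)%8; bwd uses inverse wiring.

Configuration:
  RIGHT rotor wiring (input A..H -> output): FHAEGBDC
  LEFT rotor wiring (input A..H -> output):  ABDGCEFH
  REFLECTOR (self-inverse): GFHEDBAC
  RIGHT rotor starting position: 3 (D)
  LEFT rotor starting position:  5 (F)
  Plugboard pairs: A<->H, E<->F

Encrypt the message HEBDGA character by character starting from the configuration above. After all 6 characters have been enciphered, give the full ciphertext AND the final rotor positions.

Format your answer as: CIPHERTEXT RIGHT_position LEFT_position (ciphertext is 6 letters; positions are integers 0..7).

Char 1 ('H'): step: R->4, L=5; H->plug->A->R->C->L->C->refl->H->L'->A->R'->H->plug->A
Char 2 ('E'): step: R->5, L=5; E->plug->F->R->D->L->D->refl->E->L'->E->R'->A->plug->H
Char 3 ('B'): step: R->6, L=5; B->plug->B->R->E->L->E->refl->D->L'->D->R'->H->plug->A
Char 4 ('D'): step: R->7, L=5; D->plug->D->R->B->L->A->refl->G->L'->F->R'->E->plug->F
Char 5 ('G'): step: R->0, L->6 (L advanced); G->plug->G->R->D->L->D->refl->E->L'->G->R'->E->plug->F
Char 6 ('A'): step: R->1, L=6; A->plug->H->R->E->L->F->refl->B->L'->B->R'->G->plug->G
Final: ciphertext=AHAFFG, RIGHT=1, LEFT=6

Answer: AHAFFG 1 6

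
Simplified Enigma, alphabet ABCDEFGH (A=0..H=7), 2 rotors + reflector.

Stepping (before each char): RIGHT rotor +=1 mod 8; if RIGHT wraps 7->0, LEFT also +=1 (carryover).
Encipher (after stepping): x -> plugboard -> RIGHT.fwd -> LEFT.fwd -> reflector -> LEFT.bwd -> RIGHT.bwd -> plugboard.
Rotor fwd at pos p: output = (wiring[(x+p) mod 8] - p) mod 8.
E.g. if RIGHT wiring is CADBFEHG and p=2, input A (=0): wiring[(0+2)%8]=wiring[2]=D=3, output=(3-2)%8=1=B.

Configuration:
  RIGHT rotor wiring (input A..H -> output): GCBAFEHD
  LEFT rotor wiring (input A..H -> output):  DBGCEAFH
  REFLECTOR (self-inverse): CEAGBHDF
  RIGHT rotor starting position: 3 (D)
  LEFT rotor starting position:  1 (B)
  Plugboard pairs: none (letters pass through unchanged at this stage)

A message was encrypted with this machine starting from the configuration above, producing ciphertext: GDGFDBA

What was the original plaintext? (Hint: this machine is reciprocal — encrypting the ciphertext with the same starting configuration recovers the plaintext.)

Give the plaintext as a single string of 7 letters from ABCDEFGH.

Char 1 ('G'): step: R->4, L=1; G->plug->G->R->F->L->E->refl->B->L'->C->R'->E->plug->E
Char 2 ('D'): step: R->5, L=1; D->plug->D->R->B->L->F->refl->H->L'->E->R'->F->plug->F
Char 3 ('G'): step: R->6, L=1; G->plug->G->R->H->L->C->refl->A->L'->A->R'->C->plug->C
Char 4 ('F'): step: R->7, L=1; F->plug->F->R->G->L->G->refl->D->L'->D->R'->C->plug->C
Char 5 ('D'): step: R->0, L->2 (L advanced); D->plug->D->R->A->L->E->refl->B->L'->G->R'->A->plug->A
Char 6 ('B'): step: R->1, L=2; B->plug->B->R->A->L->E->refl->B->L'->G->R'->F->plug->F
Char 7 ('A'): step: R->2, L=2; A->plug->A->R->H->L->H->refl->F->L'->F->R'->E->plug->E

Answer: EFCCAFE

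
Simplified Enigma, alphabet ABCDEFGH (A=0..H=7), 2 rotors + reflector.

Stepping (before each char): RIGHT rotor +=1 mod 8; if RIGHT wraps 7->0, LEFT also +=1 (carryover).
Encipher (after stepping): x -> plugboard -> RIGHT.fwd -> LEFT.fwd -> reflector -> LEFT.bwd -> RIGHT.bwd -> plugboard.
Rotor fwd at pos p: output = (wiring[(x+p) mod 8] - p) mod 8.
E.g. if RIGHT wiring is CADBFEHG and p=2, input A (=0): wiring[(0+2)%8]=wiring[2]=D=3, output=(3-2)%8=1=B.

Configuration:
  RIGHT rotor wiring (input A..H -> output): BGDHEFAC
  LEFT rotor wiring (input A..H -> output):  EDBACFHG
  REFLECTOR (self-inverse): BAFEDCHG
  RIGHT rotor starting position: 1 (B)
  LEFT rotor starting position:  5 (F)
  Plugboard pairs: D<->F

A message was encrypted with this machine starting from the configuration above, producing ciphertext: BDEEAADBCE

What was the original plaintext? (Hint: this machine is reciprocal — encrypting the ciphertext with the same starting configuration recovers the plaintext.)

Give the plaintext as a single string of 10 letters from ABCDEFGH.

Answer: EFFHFFCDGC

Derivation:
Char 1 ('B'): step: R->2, L=5; B->plug->B->R->F->L->E->refl->D->L'->G->R'->E->plug->E
Char 2 ('D'): step: R->3, L=5; D->plug->F->R->G->L->D->refl->E->L'->F->R'->D->plug->F
Char 3 ('E'): step: R->4, L=5; E->plug->E->R->F->L->E->refl->D->L'->G->R'->D->plug->F
Char 4 ('E'): step: R->5, L=5; E->plug->E->R->B->L->C->refl->F->L'->H->R'->H->plug->H
Char 5 ('A'): step: R->6, L=5; A->plug->A->R->C->L->B->refl->A->L'->A->R'->D->plug->F
Char 6 ('A'): step: R->7, L=5; A->plug->A->R->D->L->H->refl->G->L'->E->R'->D->plug->F
Char 7 ('D'): step: R->0, L->6 (L advanced); D->plug->F->R->F->L->C->refl->F->L'->D->R'->C->plug->C
Char 8 ('B'): step: R->1, L=6; B->plug->B->R->C->L->G->refl->H->L'->H->R'->F->plug->D
Char 9 ('C'): step: R->2, L=6; C->plug->C->R->C->L->G->refl->H->L'->H->R'->G->plug->G
Char 10 ('E'): step: R->3, L=6; E->plug->E->R->H->L->H->refl->G->L'->C->R'->C->plug->C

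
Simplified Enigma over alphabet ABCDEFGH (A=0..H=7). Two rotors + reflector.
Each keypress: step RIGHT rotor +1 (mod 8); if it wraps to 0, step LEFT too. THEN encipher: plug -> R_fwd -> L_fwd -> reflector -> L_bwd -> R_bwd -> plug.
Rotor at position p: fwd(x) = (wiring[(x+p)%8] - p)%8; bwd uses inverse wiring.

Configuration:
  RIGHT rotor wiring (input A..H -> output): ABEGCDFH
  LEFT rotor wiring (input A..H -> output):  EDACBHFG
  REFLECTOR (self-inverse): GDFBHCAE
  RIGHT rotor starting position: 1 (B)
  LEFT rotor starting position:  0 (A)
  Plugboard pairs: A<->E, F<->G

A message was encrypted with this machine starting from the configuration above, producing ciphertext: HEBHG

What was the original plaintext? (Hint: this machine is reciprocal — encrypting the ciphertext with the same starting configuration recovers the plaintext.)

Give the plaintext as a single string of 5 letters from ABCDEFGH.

Char 1 ('H'): step: R->2, L=0; H->plug->H->R->H->L->G->refl->A->L'->C->R'->A->plug->E
Char 2 ('E'): step: R->3, L=0; E->plug->A->R->D->L->C->refl->F->L'->G->R'->G->plug->F
Char 3 ('B'): step: R->4, L=0; B->plug->B->R->H->L->G->refl->A->L'->C->R'->H->plug->H
Char 4 ('H'): step: R->5, L=0; H->plug->H->R->F->L->H->refl->E->L'->A->R'->B->plug->B
Char 5 ('G'): step: R->6, L=0; G->plug->F->R->A->L->E->refl->H->L'->F->R'->H->plug->H

Answer: EFHBH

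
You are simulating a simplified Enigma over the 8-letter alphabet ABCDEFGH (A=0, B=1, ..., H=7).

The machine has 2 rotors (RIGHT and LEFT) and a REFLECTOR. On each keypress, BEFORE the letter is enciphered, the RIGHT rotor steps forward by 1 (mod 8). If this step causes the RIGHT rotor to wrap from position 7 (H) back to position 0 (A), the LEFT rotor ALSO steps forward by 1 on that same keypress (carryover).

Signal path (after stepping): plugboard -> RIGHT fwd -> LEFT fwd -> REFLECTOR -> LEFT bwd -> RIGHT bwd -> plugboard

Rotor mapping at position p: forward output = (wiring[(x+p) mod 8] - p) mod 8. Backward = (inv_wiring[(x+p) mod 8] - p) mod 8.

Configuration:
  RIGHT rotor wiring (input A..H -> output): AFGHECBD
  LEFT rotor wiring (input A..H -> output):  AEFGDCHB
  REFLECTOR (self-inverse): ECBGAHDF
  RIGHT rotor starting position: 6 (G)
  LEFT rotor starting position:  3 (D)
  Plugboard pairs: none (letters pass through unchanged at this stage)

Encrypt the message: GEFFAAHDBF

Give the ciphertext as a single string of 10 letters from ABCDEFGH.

Char 1 ('G'): step: R->7, L=3; G->plug->G->R->D->L->E->refl->A->L'->B->R'->B->plug->B
Char 2 ('E'): step: R->0, L->4 (L advanced); E->plug->E->R->E->L->E->refl->A->L'->F->R'->B->plug->B
Char 3 ('F'): step: R->1, L=4; F->plug->F->R->A->L->H->refl->F->L'->D->R'->D->plug->D
Char 4 ('F'): step: R->2, L=4; F->plug->F->R->B->L->G->refl->D->L'->C->R'->C->plug->C
Char 5 ('A'): step: R->3, L=4; A->plug->A->R->E->L->E->refl->A->L'->F->R'->F->plug->F
Char 6 ('A'): step: R->4, L=4; A->plug->A->R->A->L->H->refl->F->L'->D->R'->H->plug->H
Char 7 ('H'): step: R->5, L=4; H->plug->H->R->H->L->C->refl->B->L'->G->R'->C->plug->C
Char 8 ('D'): step: R->6, L=4; D->plug->D->R->H->L->C->refl->B->L'->G->R'->G->plug->G
Char 9 ('B'): step: R->7, L=4; B->plug->B->R->B->L->G->refl->D->L'->C->R'->H->plug->H
Char 10 ('F'): step: R->0, L->5 (L advanced); F->plug->F->R->C->L->E->refl->A->L'->F->R'->B->plug->B

Answer: BBDCFHCGHB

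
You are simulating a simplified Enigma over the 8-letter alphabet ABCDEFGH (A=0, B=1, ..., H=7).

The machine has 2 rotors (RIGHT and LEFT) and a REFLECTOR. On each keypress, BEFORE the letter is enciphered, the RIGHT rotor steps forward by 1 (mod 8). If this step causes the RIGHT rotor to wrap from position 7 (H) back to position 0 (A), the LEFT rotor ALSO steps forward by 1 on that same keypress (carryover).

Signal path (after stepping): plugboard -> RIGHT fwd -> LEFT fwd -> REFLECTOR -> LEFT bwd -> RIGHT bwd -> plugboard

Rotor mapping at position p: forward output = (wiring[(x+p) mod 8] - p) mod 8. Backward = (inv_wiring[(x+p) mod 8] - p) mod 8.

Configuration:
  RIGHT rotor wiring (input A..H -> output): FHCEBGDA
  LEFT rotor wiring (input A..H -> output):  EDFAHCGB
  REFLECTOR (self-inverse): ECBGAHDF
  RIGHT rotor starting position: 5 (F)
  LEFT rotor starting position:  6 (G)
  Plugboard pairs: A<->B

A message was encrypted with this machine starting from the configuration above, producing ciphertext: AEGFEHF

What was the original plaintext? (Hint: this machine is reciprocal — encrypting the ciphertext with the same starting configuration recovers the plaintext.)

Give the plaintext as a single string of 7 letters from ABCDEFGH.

Answer: DAFECBG

Derivation:
Char 1 ('A'): step: R->6, L=6; A->plug->B->R->C->L->G->refl->D->L'->B->R'->D->plug->D
Char 2 ('E'): step: R->7, L=6; E->plug->E->R->F->L->C->refl->B->L'->G->R'->B->plug->A
Char 3 ('G'): step: R->0, L->7 (L advanced); G->plug->G->R->D->L->G->refl->D->L'->G->R'->F->plug->F
Char 4 ('F'): step: R->1, L=7; F->plug->F->R->C->L->E->refl->A->L'->F->R'->E->plug->E
Char 5 ('E'): step: R->2, L=7; E->plug->E->R->B->L->F->refl->H->L'->H->R'->C->plug->C
Char 6 ('H'): step: R->3, L=7; H->plug->H->R->H->L->H->refl->F->L'->B->R'->A->plug->B
Char 7 ('F'): step: R->4, L=7; F->plug->F->R->D->L->G->refl->D->L'->G->R'->G->plug->G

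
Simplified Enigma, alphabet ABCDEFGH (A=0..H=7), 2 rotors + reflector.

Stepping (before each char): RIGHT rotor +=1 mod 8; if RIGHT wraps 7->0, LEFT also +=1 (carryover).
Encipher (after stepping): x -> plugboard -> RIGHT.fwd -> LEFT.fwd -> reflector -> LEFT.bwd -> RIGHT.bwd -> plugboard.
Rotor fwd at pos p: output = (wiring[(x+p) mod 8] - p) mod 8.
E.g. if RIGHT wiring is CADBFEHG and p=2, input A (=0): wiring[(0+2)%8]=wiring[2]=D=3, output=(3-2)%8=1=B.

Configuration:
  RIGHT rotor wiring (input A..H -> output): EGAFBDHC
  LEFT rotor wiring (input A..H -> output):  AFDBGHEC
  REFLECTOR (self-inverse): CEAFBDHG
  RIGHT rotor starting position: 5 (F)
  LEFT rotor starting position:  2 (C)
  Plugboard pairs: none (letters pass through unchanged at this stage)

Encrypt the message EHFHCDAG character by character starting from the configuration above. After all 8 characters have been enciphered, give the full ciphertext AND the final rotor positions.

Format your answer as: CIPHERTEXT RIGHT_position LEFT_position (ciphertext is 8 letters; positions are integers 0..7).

Char 1 ('E'): step: R->6, L=2; E->plug->E->R->C->L->E->refl->B->L'->A->R'->D->plug->D
Char 2 ('H'): step: R->7, L=2; H->plug->H->R->A->L->B->refl->E->L'->C->R'->F->plug->F
Char 3 ('F'): step: R->0, L->3 (L advanced); F->plug->F->R->D->L->B->refl->E->L'->C->R'->H->plug->H
Char 4 ('H'): step: R->1, L=3; H->plug->H->R->D->L->B->refl->E->L'->C->R'->E->plug->E
Char 5 ('C'): step: R->2, L=3; C->plug->C->R->H->L->A->refl->C->L'->G->R'->A->plug->A
Char 6 ('D'): step: R->3, L=3; D->plug->D->R->E->L->H->refl->G->L'->A->R'->C->plug->C
Char 7 ('A'): step: R->4, L=3; A->plug->A->R->F->L->F->refl->D->L'->B->R'->H->plug->H
Char 8 ('G'): step: R->5, L=3; G->plug->G->R->A->L->G->refl->H->L'->E->R'->H->plug->H
Final: ciphertext=DFHEACHH, RIGHT=5, LEFT=3

Answer: DFHEACHH 5 3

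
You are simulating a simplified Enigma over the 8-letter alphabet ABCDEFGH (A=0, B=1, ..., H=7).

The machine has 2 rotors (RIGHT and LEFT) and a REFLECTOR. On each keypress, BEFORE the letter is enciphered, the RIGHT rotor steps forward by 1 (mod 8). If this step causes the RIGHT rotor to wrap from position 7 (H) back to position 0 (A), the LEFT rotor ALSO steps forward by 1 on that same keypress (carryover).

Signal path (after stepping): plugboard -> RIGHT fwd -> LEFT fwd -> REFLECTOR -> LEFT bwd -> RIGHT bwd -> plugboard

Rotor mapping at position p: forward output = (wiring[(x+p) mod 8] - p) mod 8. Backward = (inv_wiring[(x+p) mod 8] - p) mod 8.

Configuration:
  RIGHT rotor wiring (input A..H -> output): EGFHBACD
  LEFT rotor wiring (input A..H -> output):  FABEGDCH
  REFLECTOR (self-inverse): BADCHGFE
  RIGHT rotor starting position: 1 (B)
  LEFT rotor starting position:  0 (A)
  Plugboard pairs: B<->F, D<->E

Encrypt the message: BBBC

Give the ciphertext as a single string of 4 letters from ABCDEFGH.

Char 1 ('B'): step: R->2, L=0; B->plug->F->R->B->L->A->refl->B->L'->C->R'->G->plug->G
Char 2 ('B'): step: R->3, L=0; B->plug->F->R->B->L->A->refl->B->L'->C->R'->H->plug->H
Char 3 ('B'): step: R->4, L=0; B->plug->F->R->C->L->B->refl->A->L'->B->R'->G->plug->G
Char 4 ('C'): step: R->5, L=0; C->plug->C->R->G->L->C->refl->D->L'->F->R'->B->plug->F

Answer: GHGF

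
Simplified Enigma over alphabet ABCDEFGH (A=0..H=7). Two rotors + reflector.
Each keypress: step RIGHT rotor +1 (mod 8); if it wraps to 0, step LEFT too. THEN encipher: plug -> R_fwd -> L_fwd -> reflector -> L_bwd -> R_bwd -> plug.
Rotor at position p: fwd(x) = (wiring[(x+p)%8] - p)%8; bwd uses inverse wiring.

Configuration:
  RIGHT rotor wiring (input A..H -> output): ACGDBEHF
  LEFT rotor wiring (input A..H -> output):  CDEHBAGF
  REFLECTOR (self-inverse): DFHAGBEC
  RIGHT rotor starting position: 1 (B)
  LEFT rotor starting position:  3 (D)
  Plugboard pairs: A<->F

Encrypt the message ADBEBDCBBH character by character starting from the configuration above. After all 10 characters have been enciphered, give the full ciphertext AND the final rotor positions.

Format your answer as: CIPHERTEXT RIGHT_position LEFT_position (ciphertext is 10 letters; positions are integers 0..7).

Char 1 ('A'): step: R->2, L=3; A->plug->F->R->D->L->D->refl->A->L'->G->R'->G->plug->G
Char 2 ('D'): step: R->3, L=3; D->plug->D->R->E->L->C->refl->H->L'->F->R'->F->plug->A
Char 3 ('B'): step: R->4, L=3; B->plug->B->R->A->L->E->refl->G->L'->B->R'->D->plug->D
Char 4 ('E'): step: R->5, L=3; E->plug->E->R->F->L->H->refl->C->L'->E->R'->H->plug->H
Char 5 ('B'): step: R->6, L=3; B->plug->B->R->H->L->B->refl->F->L'->C->R'->C->plug->C
Char 6 ('D'): step: R->7, L=3; D->plug->D->R->H->L->B->refl->F->L'->C->R'->F->plug->A
Char 7 ('C'): step: R->0, L->4 (L advanced); C->plug->C->R->G->L->A->refl->D->L'->H->R'->G->plug->G
Char 8 ('B'): step: R->1, L=4; B->plug->B->R->F->L->H->refl->C->L'->C->R'->C->plug->C
Char 9 ('B'): step: R->2, L=4; B->plug->B->R->B->L->E->refl->G->L'->E->R'->A->plug->F
Char 10 ('H'): step: R->3, L=4; H->plug->H->R->D->L->B->refl->F->L'->A->R'->A->plug->F
Final: ciphertext=GADHCAGCFF, RIGHT=3, LEFT=4

Answer: GADHCAGCFF 3 4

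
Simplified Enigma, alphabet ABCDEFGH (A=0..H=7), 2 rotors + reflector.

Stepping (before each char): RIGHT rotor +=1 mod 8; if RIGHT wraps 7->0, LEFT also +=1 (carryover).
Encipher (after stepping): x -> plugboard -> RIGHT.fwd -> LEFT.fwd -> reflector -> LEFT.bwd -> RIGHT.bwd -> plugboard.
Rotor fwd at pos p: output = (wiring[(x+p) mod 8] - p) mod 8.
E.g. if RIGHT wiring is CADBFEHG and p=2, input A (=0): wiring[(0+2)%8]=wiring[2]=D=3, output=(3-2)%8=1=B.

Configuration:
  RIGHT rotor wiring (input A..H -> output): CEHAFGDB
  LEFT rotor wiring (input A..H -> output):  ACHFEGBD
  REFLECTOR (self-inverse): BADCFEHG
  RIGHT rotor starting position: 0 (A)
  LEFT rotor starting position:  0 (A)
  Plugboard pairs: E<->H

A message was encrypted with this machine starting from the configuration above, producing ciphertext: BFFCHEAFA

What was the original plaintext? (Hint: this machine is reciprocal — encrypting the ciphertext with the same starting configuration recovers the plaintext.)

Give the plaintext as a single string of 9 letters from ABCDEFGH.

Char 1 ('B'): step: R->1, L=0; B->plug->B->R->G->L->B->refl->A->L'->A->R'->G->plug->G
Char 2 ('F'): step: R->2, L=0; F->plug->F->R->H->L->D->refl->C->L'->B->R'->E->plug->H
Char 3 ('F'): step: R->3, L=0; F->plug->F->R->H->L->D->refl->C->L'->B->R'->G->plug->G
Char 4 ('C'): step: R->4, L=0; C->plug->C->R->H->L->D->refl->C->L'->B->R'->A->plug->A
Char 5 ('H'): step: R->5, L=0; H->plug->E->R->H->L->D->refl->C->L'->B->R'->A->plug->A
Char 6 ('E'): step: R->6, L=0; E->plug->H->R->A->L->A->refl->B->L'->G->R'->D->plug->D
Char 7 ('A'): step: R->7, L=0; A->plug->A->R->C->L->H->refl->G->L'->F->R'->C->plug->C
Char 8 ('F'): step: R->0, L->1 (L advanced); F->plug->F->R->G->L->C->refl->D->L'->D->R'->G->plug->G
Char 9 ('A'): step: R->1, L=1; A->plug->A->R->D->L->D->refl->C->L'->G->R'->B->plug->B

Answer: GHGAADCGB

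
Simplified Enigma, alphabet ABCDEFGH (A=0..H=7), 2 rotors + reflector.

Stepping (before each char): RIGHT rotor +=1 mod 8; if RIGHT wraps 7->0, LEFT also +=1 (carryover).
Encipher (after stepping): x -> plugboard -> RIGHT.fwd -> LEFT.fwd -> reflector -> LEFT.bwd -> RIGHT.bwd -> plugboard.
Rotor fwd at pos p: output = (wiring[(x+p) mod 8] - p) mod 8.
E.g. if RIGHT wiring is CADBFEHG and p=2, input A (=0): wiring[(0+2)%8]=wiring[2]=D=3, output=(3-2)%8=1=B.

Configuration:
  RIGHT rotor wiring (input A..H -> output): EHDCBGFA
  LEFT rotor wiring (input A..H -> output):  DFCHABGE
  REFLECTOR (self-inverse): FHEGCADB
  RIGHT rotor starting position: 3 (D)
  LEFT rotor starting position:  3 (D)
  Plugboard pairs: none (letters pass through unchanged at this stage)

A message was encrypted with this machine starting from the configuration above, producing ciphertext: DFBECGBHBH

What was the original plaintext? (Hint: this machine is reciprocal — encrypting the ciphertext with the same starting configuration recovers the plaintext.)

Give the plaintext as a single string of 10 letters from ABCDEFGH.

Char 1 ('D'): step: R->4, L=3; D->plug->D->R->E->L->B->refl->H->L'->H->R'->G->plug->G
Char 2 ('F'): step: R->5, L=3; F->plug->F->R->G->L->C->refl->E->L'->A->R'->B->plug->B
Char 3 ('B'): step: R->6, L=3; B->plug->B->R->C->L->G->refl->D->L'->D->R'->G->plug->G
Char 4 ('E'): step: R->7, L=3; E->plug->E->R->D->L->D->refl->G->L'->C->R'->F->plug->F
Char 5 ('C'): step: R->0, L->4 (L advanced); C->plug->C->R->D->L->A->refl->F->L'->B->R'->E->plug->E
Char 6 ('G'): step: R->1, L=4; G->plug->G->R->H->L->D->refl->G->L'->G->R'->A->plug->A
Char 7 ('B'): step: R->2, L=4; B->plug->B->R->A->L->E->refl->C->L'->C->R'->G->plug->G
Char 8 ('H'): step: R->3, L=4; H->plug->H->R->A->L->E->refl->C->L'->C->R'->D->plug->D
Char 9 ('B'): step: R->4, L=4; B->plug->B->R->C->L->C->refl->E->L'->A->R'->E->plug->E
Char 10 ('H'): step: R->5, L=4; H->plug->H->R->E->L->H->refl->B->L'->F->R'->G->plug->G

Answer: GBGFEAGDEG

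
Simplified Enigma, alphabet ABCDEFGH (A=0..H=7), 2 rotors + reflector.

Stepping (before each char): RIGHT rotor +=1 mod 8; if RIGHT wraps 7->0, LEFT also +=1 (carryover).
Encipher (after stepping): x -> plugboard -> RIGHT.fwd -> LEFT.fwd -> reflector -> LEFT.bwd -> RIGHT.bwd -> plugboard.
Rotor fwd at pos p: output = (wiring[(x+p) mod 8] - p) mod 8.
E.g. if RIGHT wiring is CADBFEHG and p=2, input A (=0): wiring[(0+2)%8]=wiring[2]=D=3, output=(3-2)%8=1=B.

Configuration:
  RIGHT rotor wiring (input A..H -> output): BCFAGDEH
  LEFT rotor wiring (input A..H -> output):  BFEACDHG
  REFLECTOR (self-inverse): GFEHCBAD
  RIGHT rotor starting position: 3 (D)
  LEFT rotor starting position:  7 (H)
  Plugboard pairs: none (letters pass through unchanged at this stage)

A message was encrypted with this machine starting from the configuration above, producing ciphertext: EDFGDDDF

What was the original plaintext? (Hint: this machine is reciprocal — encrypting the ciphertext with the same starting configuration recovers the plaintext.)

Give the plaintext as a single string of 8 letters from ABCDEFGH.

Answer: CGECAGHA

Derivation:
Char 1 ('E'): step: R->4, L=7; E->plug->E->R->F->L->D->refl->H->L'->A->R'->C->plug->C
Char 2 ('D'): step: R->5, L=7; D->plug->D->R->E->L->B->refl->F->L'->D->R'->G->plug->G
Char 3 ('F'): step: R->6, L=7; F->plug->F->R->C->L->G->refl->A->L'->H->R'->E->plug->E
Char 4 ('G'): step: R->7, L=7; G->plug->G->R->E->L->B->refl->F->L'->D->R'->C->plug->C
Char 5 ('D'): step: R->0, L->0 (L advanced); D->plug->D->R->A->L->B->refl->F->L'->B->R'->A->plug->A
Char 6 ('D'): step: R->1, L=0; D->plug->D->R->F->L->D->refl->H->L'->G->R'->G->plug->G
Char 7 ('D'): step: R->2, L=0; D->plug->D->R->B->L->F->refl->B->L'->A->R'->H->plug->H
Char 8 ('F'): step: R->3, L=0; F->plug->F->R->G->L->H->refl->D->L'->F->R'->A->plug->A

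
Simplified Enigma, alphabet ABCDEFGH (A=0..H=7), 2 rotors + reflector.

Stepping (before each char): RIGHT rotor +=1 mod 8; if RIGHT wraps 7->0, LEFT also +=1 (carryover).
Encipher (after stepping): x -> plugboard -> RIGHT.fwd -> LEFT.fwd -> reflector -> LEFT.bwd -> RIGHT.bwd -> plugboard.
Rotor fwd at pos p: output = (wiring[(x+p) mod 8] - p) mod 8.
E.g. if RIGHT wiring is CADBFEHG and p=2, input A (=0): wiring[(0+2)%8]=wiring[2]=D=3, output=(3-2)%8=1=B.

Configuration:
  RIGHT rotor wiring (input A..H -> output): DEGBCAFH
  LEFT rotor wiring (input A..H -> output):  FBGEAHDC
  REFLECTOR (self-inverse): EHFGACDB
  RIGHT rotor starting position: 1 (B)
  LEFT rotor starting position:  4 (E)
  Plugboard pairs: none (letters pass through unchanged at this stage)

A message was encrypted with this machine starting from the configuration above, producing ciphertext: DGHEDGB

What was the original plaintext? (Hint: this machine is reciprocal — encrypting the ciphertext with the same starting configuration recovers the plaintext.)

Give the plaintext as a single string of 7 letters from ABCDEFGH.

Answer: FHABCFA

Derivation:
Char 1 ('D'): step: R->2, L=4; D->plug->D->R->G->L->C->refl->F->L'->F->R'->F->plug->F
Char 2 ('G'): step: R->3, L=4; G->plug->G->R->B->L->D->refl->G->L'->D->R'->H->plug->H
Char 3 ('H'): step: R->4, L=4; H->plug->H->R->F->L->F->refl->C->L'->G->R'->A->plug->A
Char 4 ('E'): step: R->5, L=4; E->plug->E->R->H->L->A->refl->E->L'->A->R'->B->plug->B
Char 5 ('D'): step: R->6, L=4; D->plug->D->R->G->L->C->refl->F->L'->F->R'->C->plug->C
Char 6 ('G'): step: R->7, L=4; G->plug->G->R->B->L->D->refl->G->L'->D->R'->F->plug->F
Char 7 ('B'): step: R->0, L->5 (L advanced); B->plug->B->R->E->L->E->refl->A->L'->D->R'->A->plug->A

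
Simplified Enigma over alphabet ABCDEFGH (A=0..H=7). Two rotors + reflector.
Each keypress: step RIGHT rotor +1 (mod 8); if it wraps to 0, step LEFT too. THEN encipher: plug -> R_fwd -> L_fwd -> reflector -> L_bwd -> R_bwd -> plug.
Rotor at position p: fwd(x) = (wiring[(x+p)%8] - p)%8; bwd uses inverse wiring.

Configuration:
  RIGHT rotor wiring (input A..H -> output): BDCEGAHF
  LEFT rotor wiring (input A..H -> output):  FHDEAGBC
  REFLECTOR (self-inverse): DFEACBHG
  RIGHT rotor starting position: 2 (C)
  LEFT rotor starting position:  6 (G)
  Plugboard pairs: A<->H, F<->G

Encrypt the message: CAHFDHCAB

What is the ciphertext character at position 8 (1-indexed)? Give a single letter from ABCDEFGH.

Char 1 ('C'): step: R->3, L=6; C->plug->C->R->F->L->G->refl->H->L'->C->R'->E->plug->E
Char 2 ('A'): step: R->4, L=6; A->plug->H->R->A->L->D->refl->A->L'->H->R'->F->plug->G
Char 3 ('H'): step: R->5, L=6; H->plug->A->R->D->L->B->refl->F->L'->E->R'->D->plug->D
Char 4 ('F'): step: R->6, L=6; F->plug->G->R->A->L->D->refl->A->L'->H->R'->B->plug->B
Char 5 ('D'): step: R->7, L=6; D->plug->D->R->D->L->B->refl->F->L'->E->R'->C->plug->C
Char 6 ('H'): step: R->0, L->7 (L advanced); H->plug->A->R->B->L->G->refl->H->L'->G->R'->E->plug->E
Char 7 ('C'): step: R->1, L=7; C->plug->C->R->D->L->E->refl->C->L'->H->R'->E->plug->E
Char 8 ('A'): step: R->2, L=7; A->plug->H->R->B->L->G->refl->H->L'->G->R'->D->plug->D

D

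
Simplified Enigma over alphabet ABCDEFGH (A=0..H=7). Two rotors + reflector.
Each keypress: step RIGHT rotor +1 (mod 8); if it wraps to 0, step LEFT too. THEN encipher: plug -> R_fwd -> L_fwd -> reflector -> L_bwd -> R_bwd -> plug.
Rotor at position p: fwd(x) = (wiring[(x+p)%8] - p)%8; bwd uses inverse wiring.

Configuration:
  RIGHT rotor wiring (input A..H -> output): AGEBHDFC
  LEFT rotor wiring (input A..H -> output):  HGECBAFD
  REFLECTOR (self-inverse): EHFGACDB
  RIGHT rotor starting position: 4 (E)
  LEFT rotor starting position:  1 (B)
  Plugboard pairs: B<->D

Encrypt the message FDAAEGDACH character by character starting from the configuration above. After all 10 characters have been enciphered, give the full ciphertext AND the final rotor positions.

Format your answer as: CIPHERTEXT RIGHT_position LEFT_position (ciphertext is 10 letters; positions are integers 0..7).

Char 1 ('F'): step: R->5, L=1; F->plug->F->R->H->L->G->refl->D->L'->B->R'->E->plug->E
Char 2 ('D'): step: R->6, L=1; D->plug->B->R->E->L->H->refl->B->L'->C->R'->C->plug->C
Char 3 ('A'): step: R->7, L=1; A->plug->A->R->D->L->A->refl->E->L'->F->R'->D->plug->B
Char 4 ('A'): step: R->0, L->2 (L advanced); A->plug->A->R->A->L->C->refl->F->L'->G->R'->B->plug->D
Char 5 ('E'): step: R->1, L=2; E->plug->E->R->C->L->H->refl->B->L'->F->R'->A->plug->A
Char 6 ('G'): step: R->2, L=2; G->plug->G->R->G->L->F->refl->C->L'->A->R'->F->plug->F
Char 7 ('D'): step: R->3, L=2; D->plug->B->R->E->L->D->refl->G->L'->D->R'->G->plug->G
Char 8 ('A'): step: R->4, L=2; A->plug->A->R->D->L->G->refl->D->L'->E->R'->E->plug->E
Char 9 ('C'): step: R->5, L=2; C->plug->C->R->F->L->B->refl->H->L'->C->R'->H->plug->H
Char 10 ('H'): step: R->6, L=2; H->plug->H->R->F->L->B->refl->H->L'->C->R'->C->plug->C
Final: ciphertext=ECBDAFGEHC, RIGHT=6, LEFT=2

Answer: ECBDAFGEHC 6 2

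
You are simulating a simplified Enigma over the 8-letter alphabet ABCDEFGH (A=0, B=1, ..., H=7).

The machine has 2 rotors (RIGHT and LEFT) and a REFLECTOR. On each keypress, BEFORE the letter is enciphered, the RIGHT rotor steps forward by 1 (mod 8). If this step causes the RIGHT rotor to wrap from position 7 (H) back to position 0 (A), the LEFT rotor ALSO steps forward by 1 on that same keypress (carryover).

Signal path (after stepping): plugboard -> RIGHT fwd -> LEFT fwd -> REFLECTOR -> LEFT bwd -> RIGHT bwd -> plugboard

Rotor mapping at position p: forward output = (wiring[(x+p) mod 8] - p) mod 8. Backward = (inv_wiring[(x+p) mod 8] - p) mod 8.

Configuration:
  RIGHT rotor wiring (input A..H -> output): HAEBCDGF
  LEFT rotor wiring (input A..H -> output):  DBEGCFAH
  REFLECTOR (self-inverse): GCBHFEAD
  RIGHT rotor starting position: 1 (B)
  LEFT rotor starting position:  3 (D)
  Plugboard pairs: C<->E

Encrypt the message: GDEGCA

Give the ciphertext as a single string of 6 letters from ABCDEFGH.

Answer: HFBCHD

Derivation:
Char 1 ('G'): step: R->2, L=3; G->plug->G->R->F->L->A->refl->G->L'->G->R'->H->plug->H
Char 2 ('D'): step: R->3, L=3; D->plug->D->R->D->L->F->refl->E->L'->E->R'->F->plug->F
Char 3 ('E'): step: R->4, L=3; E->plug->C->R->C->L->C->refl->B->L'->H->R'->B->plug->B
Char 4 ('G'): step: R->5, L=3; G->plug->G->R->E->L->E->refl->F->L'->D->R'->E->plug->C
Char 5 ('C'): step: R->6, L=3; C->plug->E->R->G->L->G->refl->A->L'->F->R'->H->plug->H
Char 6 ('A'): step: R->7, L=3; A->plug->A->R->G->L->G->refl->A->L'->F->R'->D->plug->D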